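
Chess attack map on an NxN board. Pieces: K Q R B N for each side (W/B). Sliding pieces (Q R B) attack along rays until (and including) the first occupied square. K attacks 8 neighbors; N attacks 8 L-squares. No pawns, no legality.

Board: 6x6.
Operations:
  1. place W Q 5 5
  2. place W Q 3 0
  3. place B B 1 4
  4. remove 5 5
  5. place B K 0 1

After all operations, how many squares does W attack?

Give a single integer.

Op 1: place WQ@(5,5)
Op 2: place WQ@(3,0)
Op 3: place BB@(1,4)
Op 4: remove (5,5)
Op 5: place BK@(0,1)
Per-piece attacks for W:
  WQ@(3,0): attacks (3,1) (3,2) (3,3) (3,4) (3,5) (4,0) (5,0) (2,0) (1,0) (0,0) (4,1) (5,2) (2,1) (1,2) (0,3)
Union (15 distinct): (0,0) (0,3) (1,0) (1,2) (2,0) (2,1) (3,1) (3,2) (3,3) (3,4) (3,5) (4,0) (4,1) (5,0) (5,2)

Answer: 15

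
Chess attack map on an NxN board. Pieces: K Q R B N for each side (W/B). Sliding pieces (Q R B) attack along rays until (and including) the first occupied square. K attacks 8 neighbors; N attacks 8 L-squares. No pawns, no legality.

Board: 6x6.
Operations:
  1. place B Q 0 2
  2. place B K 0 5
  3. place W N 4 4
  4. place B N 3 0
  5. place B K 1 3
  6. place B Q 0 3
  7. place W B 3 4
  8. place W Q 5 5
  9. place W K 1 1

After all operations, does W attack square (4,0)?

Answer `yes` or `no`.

Op 1: place BQ@(0,2)
Op 2: place BK@(0,5)
Op 3: place WN@(4,4)
Op 4: place BN@(3,0)
Op 5: place BK@(1,3)
Op 6: place BQ@(0,3)
Op 7: place WB@(3,4)
Op 8: place WQ@(5,5)
Op 9: place WK@(1,1)
Per-piece attacks for W:
  WK@(1,1): attacks (1,2) (1,0) (2,1) (0,1) (2,2) (2,0) (0,2) (0,0)
  WB@(3,4): attacks (4,5) (4,3) (5,2) (2,5) (2,3) (1,2) (0,1)
  WN@(4,4): attacks (2,5) (5,2) (3,2) (2,3)
  WQ@(5,5): attacks (5,4) (5,3) (5,2) (5,1) (5,0) (4,5) (3,5) (2,5) (1,5) (0,5) (4,4) [ray(-1,0) blocked at (0,5); ray(-1,-1) blocked at (4,4)]
W attacks (4,0): no

Answer: no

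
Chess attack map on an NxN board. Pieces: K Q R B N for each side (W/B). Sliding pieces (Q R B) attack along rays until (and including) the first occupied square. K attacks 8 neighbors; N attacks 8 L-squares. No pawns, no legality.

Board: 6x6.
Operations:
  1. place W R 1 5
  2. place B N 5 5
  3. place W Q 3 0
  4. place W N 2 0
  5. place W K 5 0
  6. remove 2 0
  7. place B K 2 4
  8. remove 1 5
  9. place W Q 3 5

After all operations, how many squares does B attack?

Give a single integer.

Op 1: place WR@(1,5)
Op 2: place BN@(5,5)
Op 3: place WQ@(3,0)
Op 4: place WN@(2,0)
Op 5: place WK@(5,0)
Op 6: remove (2,0)
Op 7: place BK@(2,4)
Op 8: remove (1,5)
Op 9: place WQ@(3,5)
Per-piece attacks for B:
  BK@(2,4): attacks (2,5) (2,3) (3,4) (1,4) (3,5) (3,3) (1,5) (1,3)
  BN@(5,5): attacks (4,3) (3,4)
Union (9 distinct): (1,3) (1,4) (1,5) (2,3) (2,5) (3,3) (3,4) (3,5) (4,3)

Answer: 9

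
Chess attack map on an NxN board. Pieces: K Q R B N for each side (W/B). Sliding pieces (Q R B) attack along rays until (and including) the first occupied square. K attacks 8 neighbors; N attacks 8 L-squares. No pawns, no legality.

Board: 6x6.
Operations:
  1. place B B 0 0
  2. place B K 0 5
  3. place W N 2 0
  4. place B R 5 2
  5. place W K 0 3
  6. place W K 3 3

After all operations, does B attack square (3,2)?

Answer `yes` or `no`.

Answer: yes

Derivation:
Op 1: place BB@(0,0)
Op 2: place BK@(0,5)
Op 3: place WN@(2,0)
Op 4: place BR@(5,2)
Op 5: place WK@(0,3)
Op 6: place WK@(3,3)
Per-piece attacks for B:
  BB@(0,0): attacks (1,1) (2,2) (3,3) [ray(1,1) blocked at (3,3)]
  BK@(0,5): attacks (0,4) (1,5) (1,4)
  BR@(5,2): attacks (5,3) (5,4) (5,5) (5,1) (5,0) (4,2) (3,2) (2,2) (1,2) (0,2)
B attacks (3,2): yes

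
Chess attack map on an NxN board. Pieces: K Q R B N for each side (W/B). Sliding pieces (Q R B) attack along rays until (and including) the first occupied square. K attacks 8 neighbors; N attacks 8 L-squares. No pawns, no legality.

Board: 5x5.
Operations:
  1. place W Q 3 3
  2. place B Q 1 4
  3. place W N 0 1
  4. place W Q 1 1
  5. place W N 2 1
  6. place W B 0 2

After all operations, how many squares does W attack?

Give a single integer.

Op 1: place WQ@(3,3)
Op 2: place BQ@(1,4)
Op 3: place WN@(0,1)
Op 4: place WQ@(1,1)
Op 5: place WN@(2,1)
Op 6: place WB@(0,2)
Per-piece attacks for W:
  WN@(0,1): attacks (1,3) (2,2) (2,0)
  WB@(0,2): attacks (1,3) (2,4) (1,1) [ray(1,-1) blocked at (1,1)]
  WQ@(1,1): attacks (1,2) (1,3) (1,4) (1,0) (2,1) (0,1) (2,2) (3,3) (2,0) (0,2) (0,0) [ray(0,1) blocked at (1,4); ray(1,0) blocked at (2,1); ray(-1,0) blocked at (0,1); ray(1,1) blocked at (3,3); ray(-1,1) blocked at (0,2)]
  WN@(2,1): attacks (3,3) (4,2) (1,3) (0,2) (4,0) (0,0)
  WQ@(3,3): attacks (3,4) (3,2) (3,1) (3,0) (4,3) (2,3) (1,3) (0,3) (4,4) (4,2) (2,4) (2,2) (1,1) [ray(-1,-1) blocked at (1,1)]
Union (23 distinct): (0,0) (0,1) (0,2) (0,3) (1,0) (1,1) (1,2) (1,3) (1,4) (2,0) (2,1) (2,2) (2,3) (2,4) (3,0) (3,1) (3,2) (3,3) (3,4) (4,0) (4,2) (4,3) (4,4)

Answer: 23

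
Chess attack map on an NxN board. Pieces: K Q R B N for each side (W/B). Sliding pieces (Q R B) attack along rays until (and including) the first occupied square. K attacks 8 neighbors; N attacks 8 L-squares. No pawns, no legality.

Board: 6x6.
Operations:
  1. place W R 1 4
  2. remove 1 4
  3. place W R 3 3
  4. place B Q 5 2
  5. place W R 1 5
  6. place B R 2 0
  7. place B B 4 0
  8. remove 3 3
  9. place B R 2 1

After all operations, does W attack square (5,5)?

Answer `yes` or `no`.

Answer: yes

Derivation:
Op 1: place WR@(1,4)
Op 2: remove (1,4)
Op 3: place WR@(3,3)
Op 4: place BQ@(5,2)
Op 5: place WR@(1,5)
Op 6: place BR@(2,0)
Op 7: place BB@(4,0)
Op 8: remove (3,3)
Op 9: place BR@(2,1)
Per-piece attacks for W:
  WR@(1,5): attacks (1,4) (1,3) (1,2) (1,1) (1,0) (2,5) (3,5) (4,5) (5,5) (0,5)
W attacks (5,5): yes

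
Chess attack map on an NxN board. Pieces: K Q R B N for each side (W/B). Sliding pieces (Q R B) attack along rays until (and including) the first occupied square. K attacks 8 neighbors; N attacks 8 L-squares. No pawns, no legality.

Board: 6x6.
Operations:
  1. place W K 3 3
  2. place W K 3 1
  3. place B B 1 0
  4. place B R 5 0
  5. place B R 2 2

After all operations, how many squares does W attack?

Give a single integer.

Answer: 13

Derivation:
Op 1: place WK@(3,3)
Op 2: place WK@(3,1)
Op 3: place BB@(1,0)
Op 4: place BR@(5,0)
Op 5: place BR@(2,2)
Per-piece attacks for W:
  WK@(3,1): attacks (3,2) (3,0) (4,1) (2,1) (4,2) (4,0) (2,2) (2,0)
  WK@(3,3): attacks (3,4) (3,2) (4,3) (2,3) (4,4) (4,2) (2,4) (2,2)
Union (13 distinct): (2,0) (2,1) (2,2) (2,3) (2,4) (3,0) (3,2) (3,4) (4,0) (4,1) (4,2) (4,3) (4,4)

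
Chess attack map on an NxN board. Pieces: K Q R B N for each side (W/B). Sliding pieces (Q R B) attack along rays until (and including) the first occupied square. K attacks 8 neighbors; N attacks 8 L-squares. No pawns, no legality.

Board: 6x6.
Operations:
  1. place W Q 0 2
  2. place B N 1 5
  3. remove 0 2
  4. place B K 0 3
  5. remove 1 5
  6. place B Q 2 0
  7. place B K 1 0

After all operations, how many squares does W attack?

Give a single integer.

Answer: 0

Derivation:
Op 1: place WQ@(0,2)
Op 2: place BN@(1,5)
Op 3: remove (0,2)
Op 4: place BK@(0,3)
Op 5: remove (1,5)
Op 6: place BQ@(2,0)
Op 7: place BK@(1,0)
Per-piece attacks for W:
Union (0 distinct): (none)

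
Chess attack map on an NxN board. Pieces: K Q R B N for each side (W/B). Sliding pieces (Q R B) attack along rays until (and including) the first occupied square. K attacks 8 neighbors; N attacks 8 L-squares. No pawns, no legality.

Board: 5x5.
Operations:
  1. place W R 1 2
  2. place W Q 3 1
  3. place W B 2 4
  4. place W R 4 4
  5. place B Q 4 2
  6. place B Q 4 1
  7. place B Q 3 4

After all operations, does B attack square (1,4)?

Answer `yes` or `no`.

Answer: yes

Derivation:
Op 1: place WR@(1,2)
Op 2: place WQ@(3,1)
Op 3: place WB@(2,4)
Op 4: place WR@(4,4)
Op 5: place BQ@(4,2)
Op 6: place BQ@(4,1)
Op 7: place BQ@(3,4)
Per-piece attacks for B:
  BQ@(3,4): attacks (3,3) (3,2) (3,1) (4,4) (2,4) (4,3) (2,3) (1,2) [ray(0,-1) blocked at (3,1); ray(1,0) blocked at (4,4); ray(-1,0) blocked at (2,4); ray(-1,-1) blocked at (1,2)]
  BQ@(4,1): attacks (4,2) (4,0) (3,1) (3,2) (2,3) (1,4) (3,0) [ray(0,1) blocked at (4,2); ray(-1,0) blocked at (3,1)]
  BQ@(4,2): attacks (4,3) (4,4) (4,1) (3,2) (2,2) (1,2) (3,3) (2,4) (3,1) [ray(0,1) blocked at (4,4); ray(0,-1) blocked at (4,1); ray(-1,0) blocked at (1,2); ray(-1,1) blocked at (2,4); ray(-1,-1) blocked at (3,1)]
B attacks (1,4): yes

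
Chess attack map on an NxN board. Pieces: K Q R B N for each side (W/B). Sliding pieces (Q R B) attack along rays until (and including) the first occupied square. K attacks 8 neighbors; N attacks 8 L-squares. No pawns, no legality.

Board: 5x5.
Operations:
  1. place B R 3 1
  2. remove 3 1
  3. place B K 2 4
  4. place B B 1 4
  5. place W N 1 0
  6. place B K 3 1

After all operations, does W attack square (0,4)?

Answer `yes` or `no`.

Op 1: place BR@(3,1)
Op 2: remove (3,1)
Op 3: place BK@(2,4)
Op 4: place BB@(1,4)
Op 5: place WN@(1,0)
Op 6: place BK@(3,1)
Per-piece attacks for W:
  WN@(1,0): attacks (2,2) (3,1) (0,2)
W attacks (0,4): no

Answer: no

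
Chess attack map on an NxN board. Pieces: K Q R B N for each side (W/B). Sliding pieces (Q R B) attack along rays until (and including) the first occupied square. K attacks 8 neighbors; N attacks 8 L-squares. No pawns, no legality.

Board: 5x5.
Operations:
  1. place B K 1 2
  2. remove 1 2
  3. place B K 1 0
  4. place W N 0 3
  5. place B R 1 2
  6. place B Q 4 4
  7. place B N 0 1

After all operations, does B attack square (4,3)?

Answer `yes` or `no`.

Answer: yes

Derivation:
Op 1: place BK@(1,2)
Op 2: remove (1,2)
Op 3: place BK@(1,0)
Op 4: place WN@(0,3)
Op 5: place BR@(1,2)
Op 6: place BQ@(4,4)
Op 7: place BN@(0,1)
Per-piece attacks for B:
  BN@(0,1): attacks (1,3) (2,2) (2,0)
  BK@(1,0): attacks (1,1) (2,0) (0,0) (2,1) (0,1)
  BR@(1,2): attacks (1,3) (1,4) (1,1) (1,0) (2,2) (3,2) (4,2) (0,2) [ray(0,-1) blocked at (1,0)]
  BQ@(4,4): attacks (4,3) (4,2) (4,1) (4,0) (3,4) (2,4) (1,4) (0,4) (3,3) (2,2) (1,1) (0,0)
B attacks (4,3): yes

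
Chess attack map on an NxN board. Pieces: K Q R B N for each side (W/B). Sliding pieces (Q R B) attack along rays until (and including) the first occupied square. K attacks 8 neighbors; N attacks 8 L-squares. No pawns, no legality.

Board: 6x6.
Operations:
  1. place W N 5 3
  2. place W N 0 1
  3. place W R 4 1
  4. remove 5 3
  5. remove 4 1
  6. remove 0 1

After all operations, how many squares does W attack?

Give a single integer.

Op 1: place WN@(5,3)
Op 2: place WN@(0,1)
Op 3: place WR@(4,1)
Op 4: remove (5,3)
Op 5: remove (4,1)
Op 6: remove (0,1)
Per-piece attacks for W:
Union (0 distinct): (none)

Answer: 0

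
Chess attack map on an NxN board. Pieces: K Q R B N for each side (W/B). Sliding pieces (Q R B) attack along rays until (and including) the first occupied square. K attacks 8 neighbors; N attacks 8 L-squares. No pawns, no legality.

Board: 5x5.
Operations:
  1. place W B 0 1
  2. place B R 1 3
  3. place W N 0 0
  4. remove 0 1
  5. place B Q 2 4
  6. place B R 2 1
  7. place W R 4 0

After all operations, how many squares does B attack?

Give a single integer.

Op 1: place WB@(0,1)
Op 2: place BR@(1,3)
Op 3: place WN@(0,0)
Op 4: remove (0,1)
Op 5: place BQ@(2,4)
Op 6: place BR@(2,1)
Op 7: place WR@(4,0)
Per-piece attacks for B:
  BR@(1,3): attacks (1,4) (1,2) (1,1) (1,0) (2,3) (3,3) (4,3) (0,3)
  BR@(2,1): attacks (2,2) (2,3) (2,4) (2,0) (3,1) (4,1) (1,1) (0,1) [ray(0,1) blocked at (2,4)]
  BQ@(2,4): attacks (2,3) (2,2) (2,1) (3,4) (4,4) (1,4) (0,4) (3,3) (4,2) (1,3) [ray(0,-1) blocked at (2,1); ray(-1,-1) blocked at (1,3)]
Union (20 distinct): (0,1) (0,3) (0,4) (1,0) (1,1) (1,2) (1,3) (1,4) (2,0) (2,1) (2,2) (2,3) (2,4) (3,1) (3,3) (3,4) (4,1) (4,2) (4,3) (4,4)

Answer: 20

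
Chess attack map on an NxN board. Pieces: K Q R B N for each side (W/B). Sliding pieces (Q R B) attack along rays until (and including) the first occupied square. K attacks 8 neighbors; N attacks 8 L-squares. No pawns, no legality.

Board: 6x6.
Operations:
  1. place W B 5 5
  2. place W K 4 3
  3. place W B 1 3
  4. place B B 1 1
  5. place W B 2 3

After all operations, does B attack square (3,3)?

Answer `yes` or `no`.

Op 1: place WB@(5,5)
Op 2: place WK@(4,3)
Op 3: place WB@(1,3)
Op 4: place BB@(1,1)
Op 5: place WB@(2,3)
Per-piece attacks for B:
  BB@(1,1): attacks (2,2) (3,3) (4,4) (5,5) (2,0) (0,2) (0,0) [ray(1,1) blocked at (5,5)]
B attacks (3,3): yes

Answer: yes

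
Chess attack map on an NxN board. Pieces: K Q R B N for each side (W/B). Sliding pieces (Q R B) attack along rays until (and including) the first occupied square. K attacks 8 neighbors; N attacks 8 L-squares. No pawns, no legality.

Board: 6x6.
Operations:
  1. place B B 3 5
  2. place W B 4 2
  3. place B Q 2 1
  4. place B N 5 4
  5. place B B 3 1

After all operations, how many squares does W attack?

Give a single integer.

Op 1: place BB@(3,5)
Op 2: place WB@(4,2)
Op 3: place BQ@(2,1)
Op 4: place BN@(5,4)
Op 5: place BB@(3,1)
Per-piece attacks for W:
  WB@(4,2): attacks (5,3) (5,1) (3,3) (2,4) (1,5) (3,1) [ray(-1,-1) blocked at (3,1)]
Union (6 distinct): (1,5) (2,4) (3,1) (3,3) (5,1) (5,3)

Answer: 6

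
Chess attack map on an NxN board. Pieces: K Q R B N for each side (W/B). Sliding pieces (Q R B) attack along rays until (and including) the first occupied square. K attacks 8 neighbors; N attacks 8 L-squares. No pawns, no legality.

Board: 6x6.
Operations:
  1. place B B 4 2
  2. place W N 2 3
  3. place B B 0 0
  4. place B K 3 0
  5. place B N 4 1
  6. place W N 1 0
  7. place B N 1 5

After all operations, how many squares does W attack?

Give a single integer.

Op 1: place BB@(4,2)
Op 2: place WN@(2,3)
Op 3: place BB@(0,0)
Op 4: place BK@(3,0)
Op 5: place BN@(4,1)
Op 6: place WN@(1,0)
Op 7: place BN@(1,5)
Per-piece attacks for W:
  WN@(1,0): attacks (2,2) (3,1) (0,2)
  WN@(2,3): attacks (3,5) (4,4) (1,5) (0,4) (3,1) (4,2) (1,1) (0,2)
Union (9 distinct): (0,2) (0,4) (1,1) (1,5) (2,2) (3,1) (3,5) (4,2) (4,4)

Answer: 9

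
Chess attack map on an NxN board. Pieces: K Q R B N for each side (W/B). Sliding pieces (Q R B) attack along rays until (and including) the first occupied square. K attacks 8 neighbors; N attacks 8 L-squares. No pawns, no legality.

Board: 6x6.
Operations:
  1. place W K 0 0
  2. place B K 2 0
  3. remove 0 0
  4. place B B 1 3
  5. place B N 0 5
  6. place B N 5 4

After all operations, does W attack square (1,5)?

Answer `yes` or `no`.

Answer: no

Derivation:
Op 1: place WK@(0,0)
Op 2: place BK@(2,0)
Op 3: remove (0,0)
Op 4: place BB@(1,3)
Op 5: place BN@(0,5)
Op 6: place BN@(5,4)
Per-piece attacks for W:
W attacks (1,5): no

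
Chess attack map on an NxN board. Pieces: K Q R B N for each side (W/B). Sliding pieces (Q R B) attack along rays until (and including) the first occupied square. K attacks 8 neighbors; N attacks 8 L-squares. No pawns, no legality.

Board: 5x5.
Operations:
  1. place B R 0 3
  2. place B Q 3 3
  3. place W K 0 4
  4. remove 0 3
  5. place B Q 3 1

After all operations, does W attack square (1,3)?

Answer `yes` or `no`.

Op 1: place BR@(0,3)
Op 2: place BQ@(3,3)
Op 3: place WK@(0,4)
Op 4: remove (0,3)
Op 5: place BQ@(3,1)
Per-piece attacks for W:
  WK@(0,4): attacks (0,3) (1,4) (1,3)
W attacks (1,3): yes

Answer: yes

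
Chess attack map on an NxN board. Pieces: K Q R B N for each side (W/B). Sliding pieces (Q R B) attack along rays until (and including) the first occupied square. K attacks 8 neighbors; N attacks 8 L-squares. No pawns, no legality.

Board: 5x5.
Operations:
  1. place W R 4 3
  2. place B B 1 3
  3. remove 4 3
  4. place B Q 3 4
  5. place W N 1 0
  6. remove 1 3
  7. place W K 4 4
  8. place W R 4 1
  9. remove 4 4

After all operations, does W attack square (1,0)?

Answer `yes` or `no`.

Answer: no

Derivation:
Op 1: place WR@(4,3)
Op 2: place BB@(1,3)
Op 3: remove (4,3)
Op 4: place BQ@(3,4)
Op 5: place WN@(1,0)
Op 6: remove (1,3)
Op 7: place WK@(4,4)
Op 8: place WR@(4,1)
Op 9: remove (4,4)
Per-piece attacks for W:
  WN@(1,0): attacks (2,2) (3,1) (0,2)
  WR@(4,1): attacks (4,2) (4,3) (4,4) (4,0) (3,1) (2,1) (1,1) (0,1)
W attacks (1,0): no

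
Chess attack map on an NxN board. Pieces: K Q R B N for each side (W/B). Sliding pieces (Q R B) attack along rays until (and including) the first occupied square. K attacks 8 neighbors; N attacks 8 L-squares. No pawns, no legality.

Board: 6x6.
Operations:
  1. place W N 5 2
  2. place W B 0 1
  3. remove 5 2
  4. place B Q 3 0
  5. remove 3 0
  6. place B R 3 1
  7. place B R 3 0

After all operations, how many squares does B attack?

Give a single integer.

Op 1: place WN@(5,2)
Op 2: place WB@(0,1)
Op 3: remove (5,2)
Op 4: place BQ@(3,0)
Op 5: remove (3,0)
Op 6: place BR@(3,1)
Op 7: place BR@(3,0)
Per-piece attacks for B:
  BR@(3,0): attacks (3,1) (4,0) (5,0) (2,0) (1,0) (0,0) [ray(0,1) blocked at (3,1)]
  BR@(3,1): attacks (3,2) (3,3) (3,4) (3,5) (3,0) (4,1) (5,1) (2,1) (1,1) (0,1) [ray(0,-1) blocked at (3,0); ray(-1,0) blocked at (0,1)]
Union (16 distinct): (0,0) (0,1) (1,0) (1,1) (2,0) (2,1) (3,0) (3,1) (3,2) (3,3) (3,4) (3,5) (4,0) (4,1) (5,0) (5,1)

Answer: 16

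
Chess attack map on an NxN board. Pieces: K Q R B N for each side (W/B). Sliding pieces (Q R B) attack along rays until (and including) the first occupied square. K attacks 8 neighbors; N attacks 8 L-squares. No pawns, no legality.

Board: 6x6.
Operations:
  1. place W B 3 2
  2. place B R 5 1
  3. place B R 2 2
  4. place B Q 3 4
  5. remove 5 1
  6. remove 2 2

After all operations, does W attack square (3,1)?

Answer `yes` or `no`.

Op 1: place WB@(3,2)
Op 2: place BR@(5,1)
Op 3: place BR@(2,2)
Op 4: place BQ@(3,4)
Op 5: remove (5,1)
Op 6: remove (2,2)
Per-piece attacks for W:
  WB@(3,2): attacks (4,3) (5,4) (4,1) (5,0) (2,3) (1,4) (0,5) (2,1) (1,0)
W attacks (3,1): no

Answer: no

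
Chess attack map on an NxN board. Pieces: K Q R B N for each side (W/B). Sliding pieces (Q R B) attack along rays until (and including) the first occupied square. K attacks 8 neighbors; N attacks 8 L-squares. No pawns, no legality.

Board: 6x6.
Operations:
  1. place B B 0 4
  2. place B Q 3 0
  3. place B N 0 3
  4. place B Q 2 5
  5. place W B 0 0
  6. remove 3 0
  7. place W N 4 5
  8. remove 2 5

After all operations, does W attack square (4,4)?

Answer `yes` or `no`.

Op 1: place BB@(0,4)
Op 2: place BQ@(3,0)
Op 3: place BN@(0,3)
Op 4: place BQ@(2,5)
Op 5: place WB@(0,0)
Op 6: remove (3,0)
Op 7: place WN@(4,5)
Op 8: remove (2,5)
Per-piece attacks for W:
  WB@(0,0): attacks (1,1) (2,2) (3,3) (4,4) (5,5)
  WN@(4,5): attacks (5,3) (3,3) (2,4)
W attacks (4,4): yes

Answer: yes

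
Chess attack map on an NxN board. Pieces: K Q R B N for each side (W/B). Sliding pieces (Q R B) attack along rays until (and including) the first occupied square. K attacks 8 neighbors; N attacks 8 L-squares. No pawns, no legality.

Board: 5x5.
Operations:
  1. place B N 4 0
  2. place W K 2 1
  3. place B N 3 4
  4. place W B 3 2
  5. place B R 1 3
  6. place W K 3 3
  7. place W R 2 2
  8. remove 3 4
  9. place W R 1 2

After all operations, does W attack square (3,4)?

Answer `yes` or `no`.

Answer: yes

Derivation:
Op 1: place BN@(4,0)
Op 2: place WK@(2,1)
Op 3: place BN@(3,4)
Op 4: place WB@(3,2)
Op 5: place BR@(1,3)
Op 6: place WK@(3,3)
Op 7: place WR@(2,2)
Op 8: remove (3,4)
Op 9: place WR@(1,2)
Per-piece attacks for W:
  WR@(1,2): attacks (1,3) (1,1) (1,0) (2,2) (0,2) [ray(0,1) blocked at (1,3); ray(1,0) blocked at (2,2)]
  WK@(2,1): attacks (2,2) (2,0) (3,1) (1,1) (3,2) (3,0) (1,2) (1,0)
  WR@(2,2): attacks (2,3) (2,4) (2,1) (3,2) (1,2) [ray(0,-1) blocked at (2,1); ray(1,0) blocked at (3,2); ray(-1,0) blocked at (1,2)]
  WB@(3,2): attacks (4,3) (4,1) (2,3) (1,4) (2,1) [ray(-1,-1) blocked at (2,1)]
  WK@(3,3): attacks (3,4) (3,2) (4,3) (2,3) (4,4) (4,2) (2,4) (2,2)
W attacks (3,4): yes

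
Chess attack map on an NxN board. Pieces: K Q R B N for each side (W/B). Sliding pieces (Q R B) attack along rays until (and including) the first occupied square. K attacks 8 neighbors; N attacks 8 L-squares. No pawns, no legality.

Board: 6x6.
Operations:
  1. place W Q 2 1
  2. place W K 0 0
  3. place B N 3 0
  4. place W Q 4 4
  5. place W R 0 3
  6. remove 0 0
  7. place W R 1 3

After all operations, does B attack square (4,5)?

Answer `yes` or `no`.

Answer: no

Derivation:
Op 1: place WQ@(2,1)
Op 2: place WK@(0,0)
Op 3: place BN@(3,0)
Op 4: place WQ@(4,4)
Op 5: place WR@(0,3)
Op 6: remove (0,0)
Op 7: place WR@(1,3)
Per-piece attacks for B:
  BN@(3,0): attacks (4,2) (5,1) (2,2) (1,1)
B attacks (4,5): no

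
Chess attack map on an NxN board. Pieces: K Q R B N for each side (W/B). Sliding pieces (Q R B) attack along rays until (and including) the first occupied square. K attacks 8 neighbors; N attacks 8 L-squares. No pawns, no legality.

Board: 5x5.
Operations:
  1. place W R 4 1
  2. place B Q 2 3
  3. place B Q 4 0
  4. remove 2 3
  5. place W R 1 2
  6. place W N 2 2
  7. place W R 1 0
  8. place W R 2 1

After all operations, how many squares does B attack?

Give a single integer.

Op 1: place WR@(4,1)
Op 2: place BQ@(2,3)
Op 3: place BQ@(4,0)
Op 4: remove (2,3)
Op 5: place WR@(1,2)
Op 6: place WN@(2,2)
Op 7: place WR@(1,0)
Op 8: place WR@(2,1)
Per-piece attacks for B:
  BQ@(4,0): attacks (4,1) (3,0) (2,0) (1,0) (3,1) (2,2) [ray(0,1) blocked at (4,1); ray(-1,0) blocked at (1,0); ray(-1,1) blocked at (2,2)]
Union (6 distinct): (1,0) (2,0) (2,2) (3,0) (3,1) (4,1)

Answer: 6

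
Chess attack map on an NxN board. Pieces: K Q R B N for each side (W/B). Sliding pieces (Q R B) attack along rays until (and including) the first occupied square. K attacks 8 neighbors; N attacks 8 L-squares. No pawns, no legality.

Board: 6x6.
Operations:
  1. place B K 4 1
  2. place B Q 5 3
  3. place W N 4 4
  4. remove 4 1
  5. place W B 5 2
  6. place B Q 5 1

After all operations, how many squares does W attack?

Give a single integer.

Answer: 8

Derivation:
Op 1: place BK@(4,1)
Op 2: place BQ@(5,3)
Op 3: place WN@(4,4)
Op 4: remove (4,1)
Op 5: place WB@(5,2)
Op 6: place BQ@(5,1)
Per-piece attacks for W:
  WN@(4,4): attacks (2,5) (5,2) (3,2) (2,3)
  WB@(5,2): attacks (4,3) (3,4) (2,5) (4,1) (3,0)
Union (8 distinct): (2,3) (2,5) (3,0) (3,2) (3,4) (4,1) (4,3) (5,2)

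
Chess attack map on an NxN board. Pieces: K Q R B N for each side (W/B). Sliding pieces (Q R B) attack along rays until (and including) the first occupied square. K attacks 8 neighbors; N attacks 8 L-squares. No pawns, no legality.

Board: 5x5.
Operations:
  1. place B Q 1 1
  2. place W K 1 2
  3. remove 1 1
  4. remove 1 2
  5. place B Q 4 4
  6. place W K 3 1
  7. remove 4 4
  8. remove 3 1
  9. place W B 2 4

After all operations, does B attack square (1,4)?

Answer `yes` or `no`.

Answer: no

Derivation:
Op 1: place BQ@(1,1)
Op 2: place WK@(1,2)
Op 3: remove (1,1)
Op 4: remove (1,2)
Op 5: place BQ@(4,4)
Op 6: place WK@(3,1)
Op 7: remove (4,4)
Op 8: remove (3,1)
Op 9: place WB@(2,4)
Per-piece attacks for B:
B attacks (1,4): no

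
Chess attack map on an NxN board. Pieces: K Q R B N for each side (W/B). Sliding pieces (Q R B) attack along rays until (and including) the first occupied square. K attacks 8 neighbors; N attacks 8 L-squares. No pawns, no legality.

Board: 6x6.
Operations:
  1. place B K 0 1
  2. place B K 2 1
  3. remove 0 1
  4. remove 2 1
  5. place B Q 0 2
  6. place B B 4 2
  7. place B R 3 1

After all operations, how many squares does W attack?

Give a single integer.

Answer: 0

Derivation:
Op 1: place BK@(0,1)
Op 2: place BK@(2,1)
Op 3: remove (0,1)
Op 4: remove (2,1)
Op 5: place BQ@(0,2)
Op 6: place BB@(4,2)
Op 7: place BR@(3,1)
Per-piece attacks for W:
Union (0 distinct): (none)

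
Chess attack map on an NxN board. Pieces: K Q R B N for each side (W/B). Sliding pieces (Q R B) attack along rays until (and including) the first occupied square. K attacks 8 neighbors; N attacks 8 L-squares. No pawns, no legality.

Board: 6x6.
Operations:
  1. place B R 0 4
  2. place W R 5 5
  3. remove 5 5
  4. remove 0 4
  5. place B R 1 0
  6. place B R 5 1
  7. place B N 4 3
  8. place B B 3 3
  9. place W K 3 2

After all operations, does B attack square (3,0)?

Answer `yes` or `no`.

Answer: yes

Derivation:
Op 1: place BR@(0,4)
Op 2: place WR@(5,5)
Op 3: remove (5,5)
Op 4: remove (0,4)
Op 5: place BR@(1,0)
Op 6: place BR@(5,1)
Op 7: place BN@(4,3)
Op 8: place BB@(3,3)
Op 9: place WK@(3,2)
Per-piece attacks for B:
  BR@(1,0): attacks (1,1) (1,2) (1,3) (1,4) (1,5) (2,0) (3,0) (4,0) (5,0) (0,0)
  BB@(3,3): attacks (4,4) (5,5) (4,2) (5,1) (2,4) (1,5) (2,2) (1,1) (0,0) [ray(1,-1) blocked at (5,1)]
  BN@(4,3): attacks (5,5) (3,5) (2,4) (5,1) (3,1) (2,2)
  BR@(5,1): attacks (5,2) (5,3) (5,4) (5,5) (5,0) (4,1) (3,1) (2,1) (1,1) (0,1)
B attacks (3,0): yes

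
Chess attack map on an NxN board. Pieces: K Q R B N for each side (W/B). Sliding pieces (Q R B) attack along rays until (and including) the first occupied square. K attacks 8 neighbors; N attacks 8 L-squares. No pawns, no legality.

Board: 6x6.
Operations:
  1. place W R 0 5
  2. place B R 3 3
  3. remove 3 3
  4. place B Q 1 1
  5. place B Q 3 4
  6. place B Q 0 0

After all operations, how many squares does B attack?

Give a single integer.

Op 1: place WR@(0,5)
Op 2: place BR@(3,3)
Op 3: remove (3,3)
Op 4: place BQ@(1,1)
Op 5: place BQ@(3,4)
Op 6: place BQ@(0,0)
Per-piece attacks for B:
  BQ@(0,0): attacks (0,1) (0,2) (0,3) (0,4) (0,5) (1,0) (2,0) (3,0) (4,0) (5,0) (1,1) [ray(0,1) blocked at (0,5); ray(1,1) blocked at (1,1)]
  BQ@(1,1): attacks (1,2) (1,3) (1,4) (1,5) (1,0) (2,1) (3,1) (4,1) (5,1) (0,1) (2,2) (3,3) (4,4) (5,5) (2,0) (0,2) (0,0) [ray(-1,-1) blocked at (0,0)]
  BQ@(3,4): attacks (3,5) (3,3) (3,2) (3,1) (3,0) (4,4) (5,4) (2,4) (1,4) (0,4) (4,5) (4,3) (5,2) (2,5) (2,3) (1,2) (0,1)
Union (33 distinct): (0,0) (0,1) (0,2) (0,3) (0,4) (0,5) (1,0) (1,1) (1,2) (1,3) (1,4) (1,5) (2,0) (2,1) (2,2) (2,3) (2,4) (2,5) (3,0) (3,1) (3,2) (3,3) (3,5) (4,0) (4,1) (4,3) (4,4) (4,5) (5,0) (5,1) (5,2) (5,4) (5,5)

Answer: 33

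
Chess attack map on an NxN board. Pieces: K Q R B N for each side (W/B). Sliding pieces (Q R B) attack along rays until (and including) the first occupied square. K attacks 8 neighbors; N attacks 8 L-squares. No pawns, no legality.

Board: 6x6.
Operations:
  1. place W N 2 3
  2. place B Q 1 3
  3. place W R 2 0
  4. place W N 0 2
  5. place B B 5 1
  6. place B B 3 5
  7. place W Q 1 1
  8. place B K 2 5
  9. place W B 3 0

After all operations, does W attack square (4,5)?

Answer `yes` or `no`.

Op 1: place WN@(2,3)
Op 2: place BQ@(1,3)
Op 3: place WR@(2,0)
Op 4: place WN@(0,2)
Op 5: place BB@(5,1)
Op 6: place BB@(3,5)
Op 7: place WQ@(1,1)
Op 8: place BK@(2,5)
Op 9: place WB@(3,0)
Per-piece attacks for W:
  WN@(0,2): attacks (1,4) (2,3) (1,0) (2,1)
  WQ@(1,1): attacks (1,2) (1,3) (1,0) (2,1) (3,1) (4,1) (5,1) (0,1) (2,2) (3,3) (4,4) (5,5) (2,0) (0,2) (0,0) [ray(0,1) blocked at (1,3); ray(1,0) blocked at (5,1); ray(1,-1) blocked at (2,0); ray(-1,1) blocked at (0,2)]
  WR@(2,0): attacks (2,1) (2,2) (2,3) (3,0) (1,0) (0,0) [ray(0,1) blocked at (2,3); ray(1,0) blocked at (3,0)]
  WN@(2,3): attacks (3,5) (4,4) (1,5) (0,4) (3,1) (4,2) (1,1) (0,2)
  WB@(3,0): attacks (4,1) (5,2) (2,1) (1,2) (0,3)
W attacks (4,5): no

Answer: no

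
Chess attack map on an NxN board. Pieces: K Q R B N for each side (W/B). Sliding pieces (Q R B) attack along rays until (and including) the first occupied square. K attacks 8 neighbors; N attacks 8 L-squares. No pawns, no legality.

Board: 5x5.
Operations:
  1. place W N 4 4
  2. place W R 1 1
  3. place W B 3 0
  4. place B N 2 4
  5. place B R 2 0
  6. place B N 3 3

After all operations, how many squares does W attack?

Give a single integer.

Answer: 11

Derivation:
Op 1: place WN@(4,4)
Op 2: place WR@(1,1)
Op 3: place WB@(3,0)
Op 4: place BN@(2,4)
Op 5: place BR@(2,0)
Op 6: place BN@(3,3)
Per-piece attacks for W:
  WR@(1,1): attacks (1,2) (1,3) (1,4) (1,0) (2,1) (3,1) (4,1) (0,1)
  WB@(3,0): attacks (4,1) (2,1) (1,2) (0,3)
  WN@(4,4): attacks (3,2) (2,3)
Union (11 distinct): (0,1) (0,3) (1,0) (1,2) (1,3) (1,4) (2,1) (2,3) (3,1) (3,2) (4,1)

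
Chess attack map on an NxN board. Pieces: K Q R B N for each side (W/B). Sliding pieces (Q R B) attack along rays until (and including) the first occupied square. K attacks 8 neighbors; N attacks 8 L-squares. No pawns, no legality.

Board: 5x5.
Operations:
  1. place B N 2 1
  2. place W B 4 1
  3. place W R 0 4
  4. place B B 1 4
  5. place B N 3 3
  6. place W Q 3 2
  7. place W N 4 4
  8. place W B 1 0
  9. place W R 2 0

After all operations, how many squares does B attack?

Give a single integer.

Answer: 13

Derivation:
Op 1: place BN@(2,1)
Op 2: place WB@(4,1)
Op 3: place WR@(0,4)
Op 4: place BB@(1,4)
Op 5: place BN@(3,3)
Op 6: place WQ@(3,2)
Op 7: place WN@(4,4)
Op 8: place WB@(1,0)
Op 9: place WR@(2,0)
Per-piece attacks for B:
  BB@(1,4): attacks (2,3) (3,2) (0,3) [ray(1,-1) blocked at (3,2)]
  BN@(2,1): attacks (3,3) (4,2) (1,3) (0,2) (4,0) (0,0)
  BN@(3,3): attacks (1,4) (4,1) (2,1) (1,2)
Union (13 distinct): (0,0) (0,2) (0,3) (1,2) (1,3) (1,4) (2,1) (2,3) (3,2) (3,3) (4,0) (4,1) (4,2)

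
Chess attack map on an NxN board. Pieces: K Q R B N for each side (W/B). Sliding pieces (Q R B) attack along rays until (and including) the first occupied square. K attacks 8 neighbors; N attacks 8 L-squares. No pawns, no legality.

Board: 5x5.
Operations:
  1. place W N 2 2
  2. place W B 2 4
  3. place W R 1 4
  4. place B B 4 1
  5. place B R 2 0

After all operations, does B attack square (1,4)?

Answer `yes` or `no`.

Answer: yes

Derivation:
Op 1: place WN@(2,2)
Op 2: place WB@(2,4)
Op 3: place WR@(1,4)
Op 4: place BB@(4,1)
Op 5: place BR@(2,0)
Per-piece attacks for B:
  BR@(2,0): attacks (2,1) (2,2) (3,0) (4,0) (1,0) (0,0) [ray(0,1) blocked at (2,2)]
  BB@(4,1): attacks (3,2) (2,3) (1,4) (3,0) [ray(-1,1) blocked at (1,4)]
B attacks (1,4): yes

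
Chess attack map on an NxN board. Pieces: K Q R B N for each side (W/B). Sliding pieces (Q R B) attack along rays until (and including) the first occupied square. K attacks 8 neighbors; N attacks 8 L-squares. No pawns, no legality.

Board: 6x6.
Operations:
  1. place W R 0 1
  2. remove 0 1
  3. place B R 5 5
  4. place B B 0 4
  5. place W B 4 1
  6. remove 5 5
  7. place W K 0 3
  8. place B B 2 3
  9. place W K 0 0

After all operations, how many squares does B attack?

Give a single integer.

Op 1: place WR@(0,1)
Op 2: remove (0,1)
Op 3: place BR@(5,5)
Op 4: place BB@(0,4)
Op 5: place WB@(4,1)
Op 6: remove (5,5)
Op 7: place WK@(0,3)
Op 8: place BB@(2,3)
Op 9: place WK@(0,0)
Per-piece attacks for B:
  BB@(0,4): attacks (1,5) (1,3) (2,2) (3,1) (4,0)
  BB@(2,3): attacks (3,4) (4,5) (3,2) (4,1) (1,4) (0,5) (1,2) (0,1) [ray(1,-1) blocked at (4,1)]
Union (13 distinct): (0,1) (0,5) (1,2) (1,3) (1,4) (1,5) (2,2) (3,1) (3,2) (3,4) (4,0) (4,1) (4,5)

Answer: 13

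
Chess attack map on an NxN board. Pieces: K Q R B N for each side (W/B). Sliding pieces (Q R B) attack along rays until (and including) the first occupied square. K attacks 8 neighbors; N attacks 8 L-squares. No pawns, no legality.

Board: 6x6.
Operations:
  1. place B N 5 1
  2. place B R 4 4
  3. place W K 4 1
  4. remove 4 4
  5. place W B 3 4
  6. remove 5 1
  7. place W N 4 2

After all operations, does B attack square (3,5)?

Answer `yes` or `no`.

Op 1: place BN@(5,1)
Op 2: place BR@(4,4)
Op 3: place WK@(4,1)
Op 4: remove (4,4)
Op 5: place WB@(3,4)
Op 6: remove (5,1)
Op 7: place WN@(4,2)
Per-piece attacks for B:
B attacks (3,5): no

Answer: no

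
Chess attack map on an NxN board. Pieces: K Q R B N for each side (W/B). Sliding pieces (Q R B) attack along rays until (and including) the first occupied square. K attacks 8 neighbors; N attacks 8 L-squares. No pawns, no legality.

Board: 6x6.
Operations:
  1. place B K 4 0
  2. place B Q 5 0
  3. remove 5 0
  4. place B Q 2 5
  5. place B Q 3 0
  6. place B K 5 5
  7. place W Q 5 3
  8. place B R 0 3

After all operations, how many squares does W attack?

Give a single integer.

Answer: 15

Derivation:
Op 1: place BK@(4,0)
Op 2: place BQ@(5,0)
Op 3: remove (5,0)
Op 4: place BQ@(2,5)
Op 5: place BQ@(3,0)
Op 6: place BK@(5,5)
Op 7: place WQ@(5,3)
Op 8: place BR@(0,3)
Per-piece attacks for W:
  WQ@(5,3): attacks (5,4) (5,5) (5,2) (5,1) (5,0) (4,3) (3,3) (2,3) (1,3) (0,3) (4,4) (3,5) (4,2) (3,1) (2,0) [ray(0,1) blocked at (5,5); ray(-1,0) blocked at (0,3)]
Union (15 distinct): (0,3) (1,3) (2,0) (2,3) (3,1) (3,3) (3,5) (4,2) (4,3) (4,4) (5,0) (5,1) (5,2) (5,4) (5,5)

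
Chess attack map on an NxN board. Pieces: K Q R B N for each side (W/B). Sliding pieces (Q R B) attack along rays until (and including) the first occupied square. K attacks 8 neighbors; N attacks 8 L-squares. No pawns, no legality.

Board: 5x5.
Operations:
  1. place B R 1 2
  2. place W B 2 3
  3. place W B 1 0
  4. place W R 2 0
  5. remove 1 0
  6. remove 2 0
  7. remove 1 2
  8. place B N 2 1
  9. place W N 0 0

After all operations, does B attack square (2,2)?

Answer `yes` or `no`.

Answer: no

Derivation:
Op 1: place BR@(1,2)
Op 2: place WB@(2,3)
Op 3: place WB@(1,0)
Op 4: place WR@(2,0)
Op 5: remove (1,0)
Op 6: remove (2,0)
Op 7: remove (1,2)
Op 8: place BN@(2,1)
Op 9: place WN@(0,0)
Per-piece attacks for B:
  BN@(2,1): attacks (3,3) (4,2) (1,3) (0,2) (4,0) (0,0)
B attacks (2,2): no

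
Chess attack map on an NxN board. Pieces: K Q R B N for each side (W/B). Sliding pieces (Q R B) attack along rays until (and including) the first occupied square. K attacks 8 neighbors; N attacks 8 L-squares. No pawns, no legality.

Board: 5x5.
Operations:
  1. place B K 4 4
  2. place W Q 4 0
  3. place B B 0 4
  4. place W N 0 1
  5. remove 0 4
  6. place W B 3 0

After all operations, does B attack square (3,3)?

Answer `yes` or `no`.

Answer: yes

Derivation:
Op 1: place BK@(4,4)
Op 2: place WQ@(4,0)
Op 3: place BB@(0,4)
Op 4: place WN@(0,1)
Op 5: remove (0,4)
Op 6: place WB@(3,0)
Per-piece attacks for B:
  BK@(4,4): attacks (4,3) (3,4) (3,3)
B attacks (3,3): yes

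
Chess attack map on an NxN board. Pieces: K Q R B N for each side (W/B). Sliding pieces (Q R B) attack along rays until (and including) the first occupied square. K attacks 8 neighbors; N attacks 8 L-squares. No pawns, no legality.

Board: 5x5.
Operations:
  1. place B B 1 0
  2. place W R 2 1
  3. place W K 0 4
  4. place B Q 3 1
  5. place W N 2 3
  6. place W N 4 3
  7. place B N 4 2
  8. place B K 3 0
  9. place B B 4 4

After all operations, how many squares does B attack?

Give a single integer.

Op 1: place BB@(1,0)
Op 2: place WR@(2,1)
Op 3: place WK@(0,4)
Op 4: place BQ@(3,1)
Op 5: place WN@(2,3)
Op 6: place WN@(4,3)
Op 7: place BN@(4,2)
Op 8: place BK@(3,0)
Op 9: place BB@(4,4)
Per-piece attacks for B:
  BB@(1,0): attacks (2,1) (0,1) [ray(1,1) blocked at (2,1)]
  BK@(3,0): attacks (3,1) (4,0) (2,0) (4,1) (2,1)
  BQ@(3,1): attacks (3,2) (3,3) (3,4) (3,0) (4,1) (2,1) (4,2) (4,0) (2,2) (1,3) (0,4) (2,0) [ray(0,-1) blocked at (3,0); ray(-1,0) blocked at (2,1); ray(1,1) blocked at (4,2); ray(-1,1) blocked at (0,4)]
  BN@(4,2): attacks (3,4) (2,3) (3,0) (2,1)
  BB@(4,4): attacks (3,3) (2,2) (1,1) (0,0)
Union (17 distinct): (0,0) (0,1) (0,4) (1,1) (1,3) (2,0) (2,1) (2,2) (2,3) (3,0) (3,1) (3,2) (3,3) (3,4) (4,0) (4,1) (4,2)

Answer: 17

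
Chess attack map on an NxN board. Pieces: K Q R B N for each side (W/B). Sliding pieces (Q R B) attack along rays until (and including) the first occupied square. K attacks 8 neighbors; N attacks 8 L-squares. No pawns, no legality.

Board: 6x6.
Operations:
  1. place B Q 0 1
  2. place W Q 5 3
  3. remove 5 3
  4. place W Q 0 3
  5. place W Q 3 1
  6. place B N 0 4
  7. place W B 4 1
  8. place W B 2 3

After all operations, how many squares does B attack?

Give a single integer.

Answer: 10

Derivation:
Op 1: place BQ@(0,1)
Op 2: place WQ@(5,3)
Op 3: remove (5,3)
Op 4: place WQ@(0,3)
Op 5: place WQ@(3,1)
Op 6: place BN@(0,4)
Op 7: place WB@(4,1)
Op 8: place WB@(2,3)
Per-piece attacks for B:
  BQ@(0,1): attacks (0,2) (0,3) (0,0) (1,1) (2,1) (3,1) (1,2) (2,3) (1,0) [ray(0,1) blocked at (0,3); ray(1,0) blocked at (3,1); ray(1,1) blocked at (2,3)]
  BN@(0,4): attacks (2,5) (1,2) (2,3)
Union (10 distinct): (0,0) (0,2) (0,3) (1,0) (1,1) (1,2) (2,1) (2,3) (2,5) (3,1)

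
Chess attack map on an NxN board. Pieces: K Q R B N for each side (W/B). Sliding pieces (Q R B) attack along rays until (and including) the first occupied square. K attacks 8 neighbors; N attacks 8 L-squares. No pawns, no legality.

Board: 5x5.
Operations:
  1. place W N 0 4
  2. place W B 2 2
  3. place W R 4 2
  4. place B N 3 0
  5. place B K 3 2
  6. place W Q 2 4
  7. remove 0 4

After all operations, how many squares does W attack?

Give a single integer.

Answer: 17

Derivation:
Op 1: place WN@(0,4)
Op 2: place WB@(2,2)
Op 3: place WR@(4,2)
Op 4: place BN@(3,0)
Op 5: place BK@(3,2)
Op 6: place WQ@(2,4)
Op 7: remove (0,4)
Per-piece attacks for W:
  WB@(2,2): attacks (3,3) (4,4) (3,1) (4,0) (1,3) (0,4) (1,1) (0,0)
  WQ@(2,4): attacks (2,3) (2,2) (3,4) (4,4) (1,4) (0,4) (3,3) (4,2) (1,3) (0,2) [ray(0,-1) blocked at (2,2); ray(1,-1) blocked at (4,2)]
  WR@(4,2): attacks (4,3) (4,4) (4,1) (4,0) (3,2) [ray(-1,0) blocked at (3,2)]
Union (17 distinct): (0,0) (0,2) (0,4) (1,1) (1,3) (1,4) (2,2) (2,3) (3,1) (3,2) (3,3) (3,4) (4,0) (4,1) (4,2) (4,3) (4,4)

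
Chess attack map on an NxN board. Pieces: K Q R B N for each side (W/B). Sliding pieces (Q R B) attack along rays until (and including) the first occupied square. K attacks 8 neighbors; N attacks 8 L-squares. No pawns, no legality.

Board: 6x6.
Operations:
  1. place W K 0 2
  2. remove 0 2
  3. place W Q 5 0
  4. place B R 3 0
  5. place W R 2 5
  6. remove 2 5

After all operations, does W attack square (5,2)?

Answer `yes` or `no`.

Op 1: place WK@(0,2)
Op 2: remove (0,2)
Op 3: place WQ@(5,0)
Op 4: place BR@(3,0)
Op 5: place WR@(2,5)
Op 6: remove (2,5)
Per-piece attacks for W:
  WQ@(5,0): attacks (5,1) (5,2) (5,3) (5,4) (5,5) (4,0) (3,0) (4,1) (3,2) (2,3) (1,4) (0,5) [ray(-1,0) blocked at (3,0)]
W attacks (5,2): yes

Answer: yes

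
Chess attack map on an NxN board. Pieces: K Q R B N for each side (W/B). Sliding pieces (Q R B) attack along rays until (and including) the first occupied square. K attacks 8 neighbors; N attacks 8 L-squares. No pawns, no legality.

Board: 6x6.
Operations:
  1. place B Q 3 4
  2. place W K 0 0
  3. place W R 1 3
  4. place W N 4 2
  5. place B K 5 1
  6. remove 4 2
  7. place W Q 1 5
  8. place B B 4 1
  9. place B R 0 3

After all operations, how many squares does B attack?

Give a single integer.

Answer: 25

Derivation:
Op 1: place BQ@(3,4)
Op 2: place WK@(0,0)
Op 3: place WR@(1,3)
Op 4: place WN@(4,2)
Op 5: place BK@(5,1)
Op 6: remove (4,2)
Op 7: place WQ@(1,5)
Op 8: place BB@(4,1)
Op 9: place BR@(0,3)
Per-piece attacks for B:
  BR@(0,3): attacks (0,4) (0,5) (0,2) (0,1) (0,0) (1,3) [ray(0,-1) blocked at (0,0); ray(1,0) blocked at (1,3)]
  BQ@(3,4): attacks (3,5) (3,3) (3,2) (3,1) (3,0) (4,4) (5,4) (2,4) (1,4) (0,4) (4,5) (4,3) (5,2) (2,5) (2,3) (1,2) (0,1)
  BB@(4,1): attacks (5,2) (5,0) (3,2) (2,3) (1,4) (0,5) (3,0)
  BK@(5,1): attacks (5,2) (5,0) (4,1) (4,2) (4,0)
Union (25 distinct): (0,0) (0,1) (0,2) (0,4) (0,5) (1,2) (1,3) (1,4) (2,3) (2,4) (2,5) (3,0) (3,1) (3,2) (3,3) (3,5) (4,0) (4,1) (4,2) (4,3) (4,4) (4,5) (5,0) (5,2) (5,4)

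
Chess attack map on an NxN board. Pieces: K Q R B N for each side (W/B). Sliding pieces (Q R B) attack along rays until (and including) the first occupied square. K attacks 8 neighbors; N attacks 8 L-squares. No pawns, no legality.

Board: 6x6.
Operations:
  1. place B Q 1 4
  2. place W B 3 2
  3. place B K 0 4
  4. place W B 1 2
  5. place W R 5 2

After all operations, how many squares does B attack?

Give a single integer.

Answer: 14

Derivation:
Op 1: place BQ@(1,4)
Op 2: place WB@(3,2)
Op 3: place BK@(0,4)
Op 4: place WB@(1,2)
Op 5: place WR@(5,2)
Per-piece attacks for B:
  BK@(0,4): attacks (0,5) (0,3) (1,4) (1,5) (1,3)
  BQ@(1,4): attacks (1,5) (1,3) (1,2) (2,4) (3,4) (4,4) (5,4) (0,4) (2,5) (2,3) (3,2) (0,5) (0,3) [ray(0,-1) blocked at (1,2); ray(-1,0) blocked at (0,4); ray(1,-1) blocked at (3,2)]
Union (14 distinct): (0,3) (0,4) (0,5) (1,2) (1,3) (1,4) (1,5) (2,3) (2,4) (2,5) (3,2) (3,4) (4,4) (5,4)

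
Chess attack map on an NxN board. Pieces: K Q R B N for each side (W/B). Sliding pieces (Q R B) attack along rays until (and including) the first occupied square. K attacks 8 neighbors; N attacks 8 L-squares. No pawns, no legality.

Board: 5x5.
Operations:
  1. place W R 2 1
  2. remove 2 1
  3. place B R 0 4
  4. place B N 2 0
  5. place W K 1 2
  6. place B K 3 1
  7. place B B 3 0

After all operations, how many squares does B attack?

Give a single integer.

Op 1: place WR@(2,1)
Op 2: remove (2,1)
Op 3: place BR@(0,4)
Op 4: place BN@(2,0)
Op 5: place WK@(1,2)
Op 6: place BK@(3,1)
Op 7: place BB@(3,0)
Per-piece attacks for B:
  BR@(0,4): attacks (0,3) (0,2) (0,1) (0,0) (1,4) (2,4) (3,4) (4,4)
  BN@(2,0): attacks (3,2) (4,1) (1,2) (0,1)
  BB@(3,0): attacks (4,1) (2,1) (1,2) [ray(-1,1) blocked at (1,2)]
  BK@(3,1): attacks (3,2) (3,0) (4,1) (2,1) (4,2) (4,0) (2,2) (2,0)
Union (17 distinct): (0,0) (0,1) (0,2) (0,3) (1,2) (1,4) (2,0) (2,1) (2,2) (2,4) (3,0) (3,2) (3,4) (4,0) (4,1) (4,2) (4,4)

Answer: 17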